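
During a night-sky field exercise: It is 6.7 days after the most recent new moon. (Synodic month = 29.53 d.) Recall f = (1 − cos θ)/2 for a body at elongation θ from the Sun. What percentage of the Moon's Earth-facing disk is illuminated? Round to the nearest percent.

43%

Elongation θ = 360° × 6.7/29.53 ≈ 81.7°.
With cos θ = 0.145, the lit fraction is (1 − 0.145)/2 ≈ 0.428, so 43%.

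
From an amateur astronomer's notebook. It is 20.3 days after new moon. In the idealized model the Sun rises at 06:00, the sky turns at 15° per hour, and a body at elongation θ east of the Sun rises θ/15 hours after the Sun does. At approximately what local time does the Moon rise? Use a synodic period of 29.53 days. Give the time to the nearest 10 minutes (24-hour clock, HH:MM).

The Moon has covered 20.3/29.53 of its cycle, so θ ≈ 360° × 20.3/29.53 = 247.5°.
Delay after the Sun = 247.5° / (15°/h) ≈ 16.50 h.
06:00 + 16.498 h ≈ 22:30 → 22:30 to the nearest ten minutes.

22:30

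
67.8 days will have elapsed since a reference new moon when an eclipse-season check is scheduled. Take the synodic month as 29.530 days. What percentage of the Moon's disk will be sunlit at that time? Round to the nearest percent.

Reduce mod P: 67.8 − 2×29.530 = 8.74 d into the current lunation.
Elongation θ = 360° × 8.74/29.530 ≈ 106.5°.
Illuminated fraction = (1 − cos 106.5°)/2 = (1 − (-0.285))/2 ≈ 0.642, so 64%.

64%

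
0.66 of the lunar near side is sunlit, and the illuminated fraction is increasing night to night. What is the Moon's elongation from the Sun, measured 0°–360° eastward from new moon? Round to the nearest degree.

109°

Invert f = (1 − cos θ)/2 to get cos θ = 1 − 2(0.66) = -0.320, hence θ₀ = arccos -0.320 = 108.7°.
Waxing ⇒ before full, so θ = 108.7°.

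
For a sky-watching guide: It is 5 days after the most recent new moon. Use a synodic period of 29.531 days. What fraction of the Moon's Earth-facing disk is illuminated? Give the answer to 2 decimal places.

0.26

The Moon has covered 5/29.531 of its cycle, so θ ≈ 360° × 5/29.531 = 61.0°.
With cos θ = 0.486, the lit fraction is (1 − 0.486)/2 ≈ 0.257.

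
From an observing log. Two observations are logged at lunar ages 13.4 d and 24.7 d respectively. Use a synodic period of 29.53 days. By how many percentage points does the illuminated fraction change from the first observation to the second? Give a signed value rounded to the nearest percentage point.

-74 pp

First observation: θ = 360°·13.4/29.53 = 163.4°, so f = 0.979.
Second observation: θ = 301.1°, f = 0.242.
Δf = 0.242 − 0.979 = -0.737, i.e. -74 pp.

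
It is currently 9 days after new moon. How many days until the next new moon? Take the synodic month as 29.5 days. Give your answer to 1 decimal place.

One full lunation from the last new moon is 29.5 d; remaining = 29.5 − 9 = 20.500 d.

20.5 days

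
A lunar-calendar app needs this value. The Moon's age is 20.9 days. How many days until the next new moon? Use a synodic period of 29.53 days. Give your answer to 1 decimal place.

The next new moon completes the synodic month: 29.53 − 20.9 = 8.630 days.

8.6 days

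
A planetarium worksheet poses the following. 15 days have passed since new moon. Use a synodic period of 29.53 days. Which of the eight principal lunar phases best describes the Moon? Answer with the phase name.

At 15/29.53 of the cycle, θ ≈ 183° — the full moon range.

full moon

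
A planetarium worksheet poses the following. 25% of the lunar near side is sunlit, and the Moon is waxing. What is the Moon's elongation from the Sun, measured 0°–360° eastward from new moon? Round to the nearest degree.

From f = (1 − cos θ)/2: cos θ = 1 − 2×0.25 = 0.500; arccos → 60.0°.
Before full moon the principal value applies: θ = 60.0°.

60°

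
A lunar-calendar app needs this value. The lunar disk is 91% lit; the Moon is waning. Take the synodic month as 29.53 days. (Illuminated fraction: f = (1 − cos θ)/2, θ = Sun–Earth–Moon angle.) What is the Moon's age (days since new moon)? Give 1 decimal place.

Invert f = (1 − cos θ)/2 to get cos θ = 1 − 2(0.91) = -0.820, hence θ₀ = arccos -0.820 = 145.1°.
Waning ⇒ past full, so θ = 360° − 145.1° = 214.9°.
Age = 29.53 × 214.9°/360° ≈ 17.63 days.

17.6 days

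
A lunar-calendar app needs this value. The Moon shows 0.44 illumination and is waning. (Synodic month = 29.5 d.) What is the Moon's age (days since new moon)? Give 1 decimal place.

From f = (1 − cos θ)/2: cos θ = 1 − 2×0.44 = 0.120; arccos → 83.1°.
A waning Moon lies in 180°–360°, so θ = 360° − 83.1° = 276.9°.
That fraction of the synodic month is 276.9/360 × 29.5 d ≈ 22.69 d.

22.7 days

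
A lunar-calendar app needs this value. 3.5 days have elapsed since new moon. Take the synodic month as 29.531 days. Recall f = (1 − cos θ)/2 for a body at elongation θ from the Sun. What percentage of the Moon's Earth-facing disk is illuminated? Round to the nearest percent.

13%

Phase angle: θ = 360°·(3.5 d)/(29.531 d) = 42.7°.
Illuminated fraction = (1 − cos 42.7°)/2 = (1 − 0.735)/2 ≈ 0.132, so 13%.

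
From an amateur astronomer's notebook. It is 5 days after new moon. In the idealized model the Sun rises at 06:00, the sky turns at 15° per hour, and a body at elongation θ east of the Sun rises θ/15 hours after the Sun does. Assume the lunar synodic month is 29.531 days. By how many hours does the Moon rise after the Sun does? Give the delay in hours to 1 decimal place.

Elongation θ = 360° × 5/29.531 ≈ 61.0°.
At 15° of sky rotation per hour, 61.0° corresponds to a 4.06 h lag.
So the Moon rises 4.06 h after the Sun.

4.1 h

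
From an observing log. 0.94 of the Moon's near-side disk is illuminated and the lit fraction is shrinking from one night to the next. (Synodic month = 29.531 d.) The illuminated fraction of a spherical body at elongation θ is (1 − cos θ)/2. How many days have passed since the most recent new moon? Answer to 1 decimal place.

cos θ = 1 − 2f = -0.880, giving a principal value of 151.6°.
Since the Moon is past full (waning), take the reflex angle: θ = 360° − 151.6° = 208.4°.
At 360°/29.531 d per day, 208.4° corresponds to 17.09 days.

17.1 days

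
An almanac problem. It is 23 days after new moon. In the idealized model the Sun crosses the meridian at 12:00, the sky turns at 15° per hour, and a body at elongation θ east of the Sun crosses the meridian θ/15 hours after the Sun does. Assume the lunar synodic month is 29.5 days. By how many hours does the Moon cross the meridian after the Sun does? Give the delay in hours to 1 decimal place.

18.7 h

Elongation θ = 360° × 23/29.5 ≈ 280.7°.
Delay after the Sun = 280.7° / (15°/h) ≈ 18.71 h.
So the Moon crosses the meridian 18.71 h after the Sun.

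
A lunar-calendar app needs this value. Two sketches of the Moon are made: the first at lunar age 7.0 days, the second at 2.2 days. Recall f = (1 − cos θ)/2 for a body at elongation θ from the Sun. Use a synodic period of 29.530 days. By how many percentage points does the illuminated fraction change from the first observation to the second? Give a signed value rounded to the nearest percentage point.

θ₁ = 360° × 7.0/29.530 = 85.3°, f₁ = (1 − cos θ₁)/2 = 0.459.
θ₂ = 360° × 2.2/29.530 = 26.8°, f₂ = (1 − cos θ₂)/2 = 0.054.
Change = f₂ − f₁ = -0.406 → -41 percentage points.

-41 percentage points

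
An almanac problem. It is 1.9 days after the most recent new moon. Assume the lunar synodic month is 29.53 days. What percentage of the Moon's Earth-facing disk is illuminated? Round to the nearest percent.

Elongation θ = 360° × 1.9/29.53 ≈ 23.2°.
Illuminated fraction = (1 − cos 23.2°)/2 = (1 − 0.919)/2 ≈ 0.040, so 4%.

4%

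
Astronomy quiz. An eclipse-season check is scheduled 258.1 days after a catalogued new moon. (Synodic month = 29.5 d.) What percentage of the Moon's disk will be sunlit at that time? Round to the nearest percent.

258.1/29.5 = 8.749 lunations, so 8 complete cycles and 22.10 d into the next.
The Moon has covered 22.10/29.5 of its cycle, so θ ≈ 360° × 22.10/29.5 = 269.7°.
cos 269.7° = (-0.005), so f = (1 − (-0.005))/2 = 0.503, so 50%.

50%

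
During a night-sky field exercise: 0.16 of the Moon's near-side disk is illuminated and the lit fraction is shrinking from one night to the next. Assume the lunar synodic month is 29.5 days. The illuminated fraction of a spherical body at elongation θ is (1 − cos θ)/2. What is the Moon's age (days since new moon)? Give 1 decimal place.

25.6 days

From f = (1 − cos θ)/2: cos θ = 1 − 2×0.16 = 0.680; arccos → 47.2°.
Waning ⇒ past full, so θ = 360° − 47.2° = 312.8°.
That fraction of the synodic month is 312.8/360 × 29.5 d ≈ 25.64 d.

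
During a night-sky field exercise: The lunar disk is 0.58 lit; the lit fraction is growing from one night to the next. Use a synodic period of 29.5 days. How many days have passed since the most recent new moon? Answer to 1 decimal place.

8.1 days

From f = (1 − cos θ)/2: cos θ = 1 − 2×0.58 = -0.160; arccos → 99.2°.
Waxing ⇒ before full, so θ = 99.2°.
At 360°/29.5 d per day, 99.2° corresponds to 8.13 days.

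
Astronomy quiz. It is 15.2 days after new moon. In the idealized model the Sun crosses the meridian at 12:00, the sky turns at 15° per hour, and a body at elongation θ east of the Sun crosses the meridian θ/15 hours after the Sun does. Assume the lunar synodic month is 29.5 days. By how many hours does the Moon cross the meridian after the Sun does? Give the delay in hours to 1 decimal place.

Phase angle: θ = 360°·(15.2 d)/(29.5 d) = 185.5°.
Delay after the Sun = 185.5° / (15°/h) ≈ 12.37 h.
So the Moon crosses the meridian 12.37 h after the Sun.

12.4 h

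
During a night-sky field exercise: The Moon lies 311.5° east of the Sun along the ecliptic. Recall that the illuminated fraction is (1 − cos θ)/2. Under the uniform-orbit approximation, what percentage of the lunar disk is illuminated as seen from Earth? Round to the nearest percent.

17%

cos 311.5° = 0.663, so f = (1 − 0.663)/2 = 0.169, i.e. 17%.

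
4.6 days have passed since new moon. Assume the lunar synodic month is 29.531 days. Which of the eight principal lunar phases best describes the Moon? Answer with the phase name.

waxing crescent

θ ≈ 360° × 4.6/29.531 = 56°, which falls in the waxing crescent sector.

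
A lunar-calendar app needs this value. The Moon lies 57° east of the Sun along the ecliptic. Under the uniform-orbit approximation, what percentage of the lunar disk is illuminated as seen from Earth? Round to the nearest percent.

Half-versine of 57°: (1 − 0.545)/2 = 0.228, i.e. 23%.

23%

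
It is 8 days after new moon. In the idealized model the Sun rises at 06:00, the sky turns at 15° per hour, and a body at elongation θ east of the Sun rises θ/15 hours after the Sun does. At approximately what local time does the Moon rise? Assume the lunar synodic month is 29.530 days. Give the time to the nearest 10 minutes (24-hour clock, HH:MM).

12:30

Phase angle: θ = 360°·(8 d)/(29.530 d) = 97.5°.
Delay after the Sun = 97.5° / (15°/h) ≈ 6.50 h.
06:00 + 6.502 h ≈ 12:30 → 12:30 to the nearest ten minutes.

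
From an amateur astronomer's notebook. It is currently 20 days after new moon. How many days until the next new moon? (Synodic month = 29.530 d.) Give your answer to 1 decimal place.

One full lunation from the last new moon is 29.530 d; remaining = 29.530 − 20 = 9.530 d.

9.5 days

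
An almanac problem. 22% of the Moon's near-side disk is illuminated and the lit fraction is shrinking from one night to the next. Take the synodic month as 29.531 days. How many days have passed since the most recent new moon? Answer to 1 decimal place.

Invert f = (1 − cos θ)/2 to get cos θ = 1 − 2(0.22) = 0.560, hence θ₀ = arccos 0.560 = 55.9°.
Since the Moon is past full (waning), take the reflex angle: θ = 360° − 55.9° = 304.1°.
Age = 29.531 × 304.1°/360° ≈ 24.94 days.

24.9 days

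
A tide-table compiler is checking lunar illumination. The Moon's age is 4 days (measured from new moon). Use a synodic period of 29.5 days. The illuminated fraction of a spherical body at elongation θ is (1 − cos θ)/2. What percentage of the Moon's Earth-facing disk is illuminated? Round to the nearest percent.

Phase angle: θ = 360°·(4 d)/(29.5 d) = 48.8°.
Illuminated fraction = (1 − cos 48.8°)/2 = (1 − 0.659)/2 ≈ 0.171, so 17%.

17%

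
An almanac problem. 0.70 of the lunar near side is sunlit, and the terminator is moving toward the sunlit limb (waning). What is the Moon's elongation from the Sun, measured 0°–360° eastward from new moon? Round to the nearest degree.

246°

cos θ = 1 − 2f = -0.400, giving a principal value of 113.6°.
A waning Moon lies in 180°–360°, so θ = 360° − 113.6° = 246.4°.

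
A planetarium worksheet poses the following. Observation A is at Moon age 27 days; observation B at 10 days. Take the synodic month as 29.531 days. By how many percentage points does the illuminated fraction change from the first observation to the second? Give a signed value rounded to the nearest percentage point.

+69 percentage points

θ₁ = 360° × 27/29.531 = 329.1°, f₁ = (1 − cos θ₁)/2 = 0.071.
θ₂ = 360° × 10/29.531 = 121.9°, f₂ = (1 − cos θ₂)/2 = 0.764.
Change = f₂ − f₁ = +0.693 → +69 percentage points.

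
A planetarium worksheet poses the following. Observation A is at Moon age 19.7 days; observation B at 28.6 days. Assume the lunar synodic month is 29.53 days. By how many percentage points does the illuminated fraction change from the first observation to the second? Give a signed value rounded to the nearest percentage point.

-74 percentage points

θ₁ = 360° × 19.7/29.53 = 240.2°, f₁ = (1 − cos θ₁)/2 = 0.749.
θ₂ = 360° × 28.6/29.53 = 348.7°, f₂ = (1 − cos θ₂)/2 = 0.010.
Change = f₂ − f₁ = -0.739 → -74 percentage points.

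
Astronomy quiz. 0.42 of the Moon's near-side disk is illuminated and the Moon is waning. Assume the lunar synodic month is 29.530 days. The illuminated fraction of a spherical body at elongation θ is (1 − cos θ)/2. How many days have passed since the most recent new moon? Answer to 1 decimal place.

Invert f = (1 − cos θ)/2 to get cos θ = 1 − 2(0.42) = 0.160, hence θ₀ = arccos 0.160 = 80.8°.
A waning Moon lies in 180°–360°, so θ = 360° − 80.8° = 279.2°.
Age = 29.530 × 279.2°/360° ≈ 22.90 days.

22.9 days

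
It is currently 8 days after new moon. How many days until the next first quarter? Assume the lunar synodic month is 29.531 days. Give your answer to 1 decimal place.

28.9 days

First quarter is 0.25 of the way through the cycle: age 0.25 × 29.531 = 7.383 d.
Already past this cycle's first quarter; the next is at 7.383 + 29.531 = 36.914 d, so 36.914 − 8 = 28.914 days.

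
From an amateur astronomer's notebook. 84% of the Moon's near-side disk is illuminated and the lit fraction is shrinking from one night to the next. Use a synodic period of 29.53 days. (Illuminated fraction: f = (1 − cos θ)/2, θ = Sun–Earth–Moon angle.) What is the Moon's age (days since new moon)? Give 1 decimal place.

From f = (1 − cos θ)/2: cos θ = 1 − 2×0.84 = -0.680; arccos → 132.8°.
Since the Moon is past full (waning), take the reflex angle: θ = 360° − 132.8° = 227.2°.
At 360°/29.53 d per day, 227.2° corresponds to 18.63 days.

18.6 days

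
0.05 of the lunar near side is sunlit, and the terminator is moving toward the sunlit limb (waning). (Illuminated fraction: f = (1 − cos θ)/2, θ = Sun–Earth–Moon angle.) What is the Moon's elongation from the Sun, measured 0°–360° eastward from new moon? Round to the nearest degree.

Invert f = (1 − cos θ)/2 to get cos θ = 1 − 2(0.05) = 0.900, hence θ₀ = arccos 0.900 = 25.8°.
Since the Moon is past full (waning), take the reflex angle: θ = 360° − 25.8° = 334.2°.

334°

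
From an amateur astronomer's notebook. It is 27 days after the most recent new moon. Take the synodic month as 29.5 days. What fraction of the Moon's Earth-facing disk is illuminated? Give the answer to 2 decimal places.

0.07

The Moon has covered 27/29.5 of its cycle, so θ ≈ 360° × 27/29.5 = 329.5°.
Illuminated fraction = (1 − cos 329.5°)/2 = (1 − 0.862)/2 ≈ 0.069.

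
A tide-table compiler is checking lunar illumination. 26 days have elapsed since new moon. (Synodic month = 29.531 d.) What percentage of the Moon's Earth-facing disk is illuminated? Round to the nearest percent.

The Moon has covered 26/29.531 of its cycle, so θ ≈ 360° × 26/29.531 = 317.0°.
cos 317.0° = 0.731, so f = (1 − 0.731)/2 = 0.135, so 13%.

13%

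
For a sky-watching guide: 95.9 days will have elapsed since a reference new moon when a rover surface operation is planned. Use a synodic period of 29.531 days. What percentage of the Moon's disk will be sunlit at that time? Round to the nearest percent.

Reduce mod P: 95.9 − 3×29.531 = 7.31 d into the current lunation.
Elongation θ = 360° × 7.31/29.531 ≈ 89.1°.
With cos θ = 0.016, the lit fraction is (1 − 0.016)/2 ≈ 0.492, so 49%.

49%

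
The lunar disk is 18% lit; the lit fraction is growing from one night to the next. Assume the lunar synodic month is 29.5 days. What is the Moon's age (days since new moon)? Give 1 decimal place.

4.1 days

cos θ = 1 − 2f = 0.640, giving a principal value of 50.2°.
The Moon is waxing (0°–180°), so θ = 50.2° directly.
That fraction of the synodic month is 50.2/360 × 29.5 d ≈ 4.11 d.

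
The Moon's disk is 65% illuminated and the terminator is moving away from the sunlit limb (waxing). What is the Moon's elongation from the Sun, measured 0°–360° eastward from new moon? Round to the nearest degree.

From f = (1 − cos θ)/2: cos θ = 1 − 2×0.65 = -0.300; arccos → 107.5°.
Waxing ⇒ before full, so θ = 107.5°.

107°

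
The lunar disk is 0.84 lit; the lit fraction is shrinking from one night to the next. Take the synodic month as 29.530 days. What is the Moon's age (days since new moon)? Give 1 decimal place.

From f = (1 − cos θ)/2: cos θ = 1 − 2×0.84 = -0.680; arccos → 132.8°.
Waning ⇒ past full, so θ = 360° − 132.8° = 227.2°.
At 360°/29.530 d per day, 227.2° corresponds to 18.63 days.

18.6 days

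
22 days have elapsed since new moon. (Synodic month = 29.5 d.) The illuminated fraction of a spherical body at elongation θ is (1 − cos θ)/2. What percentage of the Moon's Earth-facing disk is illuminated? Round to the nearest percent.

51%

Elongation θ = 360° × 22/29.5 ≈ 268.5°.
With cos θ = (-0.027), the lit fraction is (1 − (-0.027))/2 ≈ 0.513, so 51%.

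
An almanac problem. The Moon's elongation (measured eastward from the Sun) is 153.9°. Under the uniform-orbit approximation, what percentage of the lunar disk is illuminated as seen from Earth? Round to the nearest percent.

cos 153.9° = (-0.898), so f = (1 − (-0.898))/2 = 0.949, i.e. 95%.

95%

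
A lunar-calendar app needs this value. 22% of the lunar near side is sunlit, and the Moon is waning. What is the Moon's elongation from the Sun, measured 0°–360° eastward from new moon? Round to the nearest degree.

304°

From f = (1 − cos θ)/2: cos θ = 1 − 2×0.22 = 0.560; arccos → 55.9°.
Since the Moon is past full (waning), take the reflex angle: θ = 360° − 55.9° = 304.1°.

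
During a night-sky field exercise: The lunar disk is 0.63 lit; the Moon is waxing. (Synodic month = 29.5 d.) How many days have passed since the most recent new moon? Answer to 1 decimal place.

8.6 days

Invert f = (1 − cos θ)/2 to get cos θ = 1 − 2(0.63) = -0.260, hence θ₀ = arccos -0.260 = 105.1°.
Before full moon the principal value applies: θ = 105.1°.
Age = 29.5 × 105.1°/360° ≈ 8.61 days.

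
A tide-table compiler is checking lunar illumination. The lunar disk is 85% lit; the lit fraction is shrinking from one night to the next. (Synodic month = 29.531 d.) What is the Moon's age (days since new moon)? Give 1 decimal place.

18.5 days

From f = (1 − cos θ)/2: cos θ = 1 − 2×0.85 = -0.700; arccos → 134.4°.
Waning ⇒ past full, so θ = 360° − 134.4° = 225.6°.
At 360°/29.531 d per day, 225.6° corresponds to 18.50 days.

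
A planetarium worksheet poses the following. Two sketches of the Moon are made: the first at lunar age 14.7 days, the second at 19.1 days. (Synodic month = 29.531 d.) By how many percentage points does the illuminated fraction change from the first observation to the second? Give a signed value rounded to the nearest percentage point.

First observation: θ = 360°·14.7/29.531 = 179.2°, so f = 1.000.
Second observation: θ = 232.8°, f = 0.802.
Δf = 0.802 − 1.000 = -0.198, i.e. -20 pp.

-20 percentage points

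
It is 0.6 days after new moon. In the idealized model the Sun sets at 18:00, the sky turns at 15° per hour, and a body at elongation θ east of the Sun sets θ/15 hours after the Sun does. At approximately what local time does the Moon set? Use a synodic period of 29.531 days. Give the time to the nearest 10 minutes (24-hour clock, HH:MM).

Phase angle: θ = 360°·(0.6 d)/(29.531 d) = 7.3°.
The Moon trails the Sun by θ/15 = 7.3/15 ≈ 0.49 hours.
18:00 + 0.488 h ≈ 18:29 → 18:30 to the nearest ten minutes.

18:30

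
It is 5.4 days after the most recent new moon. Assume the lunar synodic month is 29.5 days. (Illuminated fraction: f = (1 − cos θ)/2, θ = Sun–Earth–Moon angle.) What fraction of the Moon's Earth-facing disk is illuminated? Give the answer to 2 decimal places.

Phase angle: θ = 360°·(5.4 d)/(29.5 d) = 65.9°.
With cos θ = 0.408, the lit fraction is (1 − 0.408)/2 ≈ 0.296.

0.30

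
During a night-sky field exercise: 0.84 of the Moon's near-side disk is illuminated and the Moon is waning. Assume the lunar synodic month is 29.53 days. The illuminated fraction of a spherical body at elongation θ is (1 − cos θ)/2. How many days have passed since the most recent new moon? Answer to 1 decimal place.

18.6 days

From f = (1 − cos θ)/2: cos θ = 1 − 2×0.84 = -0.680; arccos → 132.8°.
Since the Moon is past full (waning), take the reflex angle: θ = 360° − 132.8° = 227.2°.
That fraction of the synodic month is 227.2/360 × 29.53 d ≈ 18.63 d.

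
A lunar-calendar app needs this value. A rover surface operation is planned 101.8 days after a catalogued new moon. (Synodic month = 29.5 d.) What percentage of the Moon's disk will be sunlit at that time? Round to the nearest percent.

98%

101.8 d spans 3 complete synodic months (3 × 29.5 = 88.50 d) plus 13.30 d.
The Moon has covered 13.30/29.5 of its cycle, so θ ≈ 360° × 13.30/29.5 = 162.3°.
cos 162.3° = (-0.953), so f = (1 − (-0.953))/2 = 0.976, so 98%.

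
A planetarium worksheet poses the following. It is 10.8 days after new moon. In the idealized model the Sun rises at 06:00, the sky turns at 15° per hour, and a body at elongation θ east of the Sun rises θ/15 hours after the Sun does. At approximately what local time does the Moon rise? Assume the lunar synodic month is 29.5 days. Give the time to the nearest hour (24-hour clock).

Phase angle: θ = 360°·(10.8 d)/(29.5 d) = 131.8°.
At 15° of sky rotation per hour, 131.8° corresponds to a 8.79 h lag.
06:00 + 8.79 h ≈ 14:47 → 15:00 to the nearest hour.

15:00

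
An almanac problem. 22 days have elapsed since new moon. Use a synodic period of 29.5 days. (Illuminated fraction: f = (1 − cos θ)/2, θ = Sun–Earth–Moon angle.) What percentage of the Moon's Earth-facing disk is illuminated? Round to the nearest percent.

The Moon has covered 22/29.5 of its cycle, so θ ≈ 360° × 22/29.5 = 268.5°.
cos 268.5° = (-0.027), so f = (1 − (-0.027))/2 = 0.513, so 51%.

51%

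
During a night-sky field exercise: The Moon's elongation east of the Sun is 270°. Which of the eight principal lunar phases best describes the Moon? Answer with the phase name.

270° lies in the last quarter sector of the 8-phase cycle.

last quarter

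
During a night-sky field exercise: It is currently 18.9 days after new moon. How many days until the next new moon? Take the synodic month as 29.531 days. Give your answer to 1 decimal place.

The next new moon completes the synodic month: 29.531 − 18.9 = 10.631 days.

10.6 days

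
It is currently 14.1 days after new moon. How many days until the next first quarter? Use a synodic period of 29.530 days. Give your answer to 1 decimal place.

First quarter occurs at elongation 90°, i.e. at age 29.530 × 90/360 = 7.383 d.
This lunation's first quarter (7.383 d) has passed, so add one period: 36.913 − 14.1 = 22.813 days.

22.8 days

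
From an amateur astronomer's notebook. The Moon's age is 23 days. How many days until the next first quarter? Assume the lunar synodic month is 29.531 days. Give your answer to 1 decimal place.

13.9 days

First quarter is 0.25 of the way through the cycle: age 0.25 × 29.531 = 7.383 d.
This lunation's first quarter (7.383 d) has passed, so add one period: 36.914 − 23 = 13.914 days.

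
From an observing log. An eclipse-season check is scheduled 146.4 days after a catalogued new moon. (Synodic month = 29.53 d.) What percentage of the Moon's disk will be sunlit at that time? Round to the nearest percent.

2%

Reduce mod P: 146.4 − 4×29.53 = 28.28 d into the current lunation.
The Moon has covered 28.28/29.53 of its cycle, so θ ≈ 360° × 28.28/29.53 = 344.8°.
Illuminated fraction = (1 − cos 344.8°)/2 = (1 − 0.965)/2 ≈ 0.018, so 2%.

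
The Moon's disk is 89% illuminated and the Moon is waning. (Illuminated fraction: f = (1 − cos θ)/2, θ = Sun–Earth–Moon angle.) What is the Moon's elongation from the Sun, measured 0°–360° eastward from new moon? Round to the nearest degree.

From f = (1 − cos θ)/2: cos θ = 1 − 2×0.89 = -0.780; arccos → 141.3°.
Since the Moon is past full (waning), take the reflex angle: θ = 360° − 141.3° = 218.7°.

219°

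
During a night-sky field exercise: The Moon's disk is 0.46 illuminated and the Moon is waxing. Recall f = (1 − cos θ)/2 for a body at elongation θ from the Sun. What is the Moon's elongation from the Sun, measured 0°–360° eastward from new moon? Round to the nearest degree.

85°

From f = (1 − cos θ)/2: cos θ = 1 − 2×0.46 = 0.080; arccos → 85.4°.
The Moon is waxing (0°–180°), so θ = 85.4° directly.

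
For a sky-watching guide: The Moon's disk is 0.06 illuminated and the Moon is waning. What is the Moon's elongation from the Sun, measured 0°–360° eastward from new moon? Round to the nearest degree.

cos θ = 1 − 2f = 0.880, giving a principal value of 28.4°.
A waning Moon lies in 180°–360°, so θ = 360° − 28.4° = 331.6°.

332°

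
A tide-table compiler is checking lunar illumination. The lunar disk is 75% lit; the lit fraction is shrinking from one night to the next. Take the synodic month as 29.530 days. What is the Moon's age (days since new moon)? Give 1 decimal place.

cos θ = 1 − 2f = -0.500, giving a principal value of 120.0°.
Since the Moon is past full (waning), take the reflex angle: θ = 360° − 120.0° = 240.0°.
At 360°/29.530 d per day, 240.0° corresponds to 19.69 days.

19.7 days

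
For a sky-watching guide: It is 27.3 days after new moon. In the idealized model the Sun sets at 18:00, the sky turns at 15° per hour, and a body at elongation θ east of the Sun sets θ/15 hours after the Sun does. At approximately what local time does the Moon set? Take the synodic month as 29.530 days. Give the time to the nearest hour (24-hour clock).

16:00

The Moon has covered 27.3/29.530 of its cycle, so θ ≈ 360° × 27.3/29.530 = 332.8°.
The Moon trails the Sun by θ/15 = 332.8/15 ≈ 22.19 hours.
18:00 + 22.19 h ≈ 16:11 → 16:00 to the nearest hour.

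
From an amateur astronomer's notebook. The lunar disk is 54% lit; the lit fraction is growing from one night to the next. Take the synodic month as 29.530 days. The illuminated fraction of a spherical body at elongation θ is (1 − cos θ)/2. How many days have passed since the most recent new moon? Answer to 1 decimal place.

From f = (1 − cos θ)/2: cos θ = 1 − 2×0.54 = -0.080; arccos → 94.6°.
The Moon is waxing (0°–180°), so θ = 94.6° directly.
At 360°/29.530 d per day, 94.6° corresponds to 7.76 days.

7.8 days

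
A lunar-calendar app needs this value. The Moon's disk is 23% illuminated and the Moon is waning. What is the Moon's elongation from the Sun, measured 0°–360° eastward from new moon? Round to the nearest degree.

cos θ = 1 − 2f = 0.540, giving a principal value of 57.3°.
Since the Moon is past full (waning), take the reflex angle: θ = 360° − 57.3° = 302.7°.

303°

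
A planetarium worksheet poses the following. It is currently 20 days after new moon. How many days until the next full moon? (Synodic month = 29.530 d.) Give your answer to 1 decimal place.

24.3 days

Full moon occurs at elongation 180°, i.e. at age 29.530 × 180/360 = 14.765 d.
Already past this cycle's full moon; the next is at 14.765 + 29.530 = 44.295 d, so 44.295 − 20 = 24.295 days.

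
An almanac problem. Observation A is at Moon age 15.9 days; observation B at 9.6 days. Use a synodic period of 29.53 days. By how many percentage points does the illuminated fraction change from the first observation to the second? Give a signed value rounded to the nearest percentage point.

θ₁ = 360° × 15.9/29.53 = 193.8°, f₁ = (1 − cos θ₁)/2 = 0.985.
θ₂ = 360° × 9.6/29.53 = 117.0°, f₂ = (1 − cos θ₂)/2 = 0.727.
Change = f₂ − f₁ = -0.258 → -26 percentage points.

-26 percentage points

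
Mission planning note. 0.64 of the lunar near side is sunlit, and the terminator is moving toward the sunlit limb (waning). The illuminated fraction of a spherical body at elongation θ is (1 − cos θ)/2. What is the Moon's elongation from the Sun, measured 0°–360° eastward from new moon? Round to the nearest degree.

254°

From f = (1 − cos θ)/2: cos θ = 1 − 2×0.64 = -0.280; arccos → 106.3°.
Since the Moon is past full (waning), take the reflex angle: θ = 360° − 106.3° = 253.7°.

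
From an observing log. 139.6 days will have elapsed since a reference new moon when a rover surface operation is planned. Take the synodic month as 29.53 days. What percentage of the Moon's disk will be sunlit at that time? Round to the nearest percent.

57%

139.6 d spans 4 complete synodic months (4 × 29.53 = 118.12 d) plus 21.48 d.
The Moon has covered 21.48/29.53 of its cycle, so θ ≈ 360° × 21.48/29.53 = 261.9°.
Illuminated fraction = (1 − cos 261.9°)/2 = (1 − (-0.142))/2 ≈ 0.571, so 57%.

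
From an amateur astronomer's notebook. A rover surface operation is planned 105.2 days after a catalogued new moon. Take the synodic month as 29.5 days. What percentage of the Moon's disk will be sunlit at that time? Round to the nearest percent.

96%

Reduce mod P: 105.2 − 3×29.5 = 16.70 d into the current lunation.
Elongation θ = 360° × 16.70/29.5 ≈ 203.8°.
With cos θ = (-0.915), the lit fraction is (1 − (-0.915))/2 ≈ 0.957, so 96%.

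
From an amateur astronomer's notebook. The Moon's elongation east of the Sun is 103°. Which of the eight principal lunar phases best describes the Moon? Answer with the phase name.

first quarter

The first quarter sector spans roughly 68°–112°; 103° falls inside it.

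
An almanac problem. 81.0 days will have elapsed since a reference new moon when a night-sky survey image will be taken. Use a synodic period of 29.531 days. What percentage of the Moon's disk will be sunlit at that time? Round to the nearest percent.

81.0 d spans 2 complete synodic months (2 × 29.531 = 59.06 d) plus 21.94 d.
Elongation θ = 360° × 21.94/29.531 ≈ 267.4°.
With cos θ = (-0.045), the lit fraction is (1 − (-0.045))/2 ≈ 0.522, so 52%.

52%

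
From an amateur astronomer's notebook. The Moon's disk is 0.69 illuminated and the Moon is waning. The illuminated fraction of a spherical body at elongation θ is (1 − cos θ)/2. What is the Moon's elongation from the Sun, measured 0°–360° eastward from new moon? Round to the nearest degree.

248°

From f = (1 − cos θ)/2: cos θ = 1 − 2×0.69 = -0.380; arccos → 112.3°.
Since the Moon is past full (waning), take the reflex angle: θ = 360° − 112.3° = 247.7°.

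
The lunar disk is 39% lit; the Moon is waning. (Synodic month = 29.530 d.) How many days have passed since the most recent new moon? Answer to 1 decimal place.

cos θ = 1 − 2f = 0.220, giving a principal value of 77.3°.
Since the Moon is past full (waning), take the reflex angle: θ = 360° − 77.3° = 282.7°.
Age = 29.530 × 282.7°/360° ≈ 23.19 days.

23.2 days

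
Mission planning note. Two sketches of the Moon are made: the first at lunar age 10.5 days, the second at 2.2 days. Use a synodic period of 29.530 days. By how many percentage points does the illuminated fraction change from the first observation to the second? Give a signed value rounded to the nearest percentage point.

-75 pp

θ₁ = 360° × 10.5/29.530 = 128.0°, f₁ = (1 − cos θ₁)/2 = 0.808.
θ₂ = 360° × 2.2/29.530 = 26.8°, f₂ = (1 − cos θ₂)/2 = 0.054.
Change = f₂ − f₁ = -0.754 → -75 percentage points.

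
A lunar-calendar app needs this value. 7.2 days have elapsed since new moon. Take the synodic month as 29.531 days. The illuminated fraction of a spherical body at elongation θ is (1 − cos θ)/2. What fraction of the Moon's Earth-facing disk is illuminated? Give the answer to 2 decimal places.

0.48

Elongation θ = 360° × 7.2/29.531 ≈ 87.8°.
With cos θ = 0.039, the lit fraction is (1 − 0.039)/2 ≈ 0.481.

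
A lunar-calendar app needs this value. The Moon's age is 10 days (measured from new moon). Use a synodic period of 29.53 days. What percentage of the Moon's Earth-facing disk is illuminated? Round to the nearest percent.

Phase angle: θ = 360°·(10 d)/(29.53 d) = 121.9°.
With cos θ = (-0.529), the lit fraction is (1 − (-0.529))/2 ≈ 0.764, so 76%.

76%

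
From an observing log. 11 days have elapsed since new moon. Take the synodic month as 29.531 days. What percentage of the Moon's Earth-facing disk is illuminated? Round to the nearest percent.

The Moon has covered 11/29.531 of its cycle, so θ ≈ 360° × 11/29.531 = 134.1°.
Illuminated fraction = (1 − cos 134.1°)/2 = (1 − (-0.696))/2 ≈ 0.848, so 85%.

85%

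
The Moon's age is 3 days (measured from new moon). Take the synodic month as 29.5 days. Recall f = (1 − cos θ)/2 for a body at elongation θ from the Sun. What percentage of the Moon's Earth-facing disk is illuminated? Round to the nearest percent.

Elongation θ = 360° × 3/29.5 ≈ 36.6°.
cos 36.6° = 0.803, so f = (1 − 0.803)/2 = 0.099, so 10%.

10%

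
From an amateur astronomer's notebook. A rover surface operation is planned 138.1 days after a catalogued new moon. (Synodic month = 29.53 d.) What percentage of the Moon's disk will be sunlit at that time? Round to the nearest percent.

72%

138.1 d spans 4 complete synodic months (4 × 29.53 = 118.12 d) plus 19.98 d.
Phase angle: θ = 360°·(19.98 d)/(29.53 d) = 243.6°.
Illuminated fraction = (1 − cos 243.6°)/2 = (1 − (-0.445))/2 ≈ 0.723, so 72%.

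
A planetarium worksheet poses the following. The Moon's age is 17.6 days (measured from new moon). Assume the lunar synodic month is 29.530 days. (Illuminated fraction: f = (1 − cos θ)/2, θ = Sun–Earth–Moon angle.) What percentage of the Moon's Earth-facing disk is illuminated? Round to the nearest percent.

91%

Phase angle: θ = 360°·(17.6 d)/(29.530 d) = 214.6°.
With cos θ = (-0.824), the lit fraction is (1 − (-0.824))/2 ≈ 0.912, so 91%.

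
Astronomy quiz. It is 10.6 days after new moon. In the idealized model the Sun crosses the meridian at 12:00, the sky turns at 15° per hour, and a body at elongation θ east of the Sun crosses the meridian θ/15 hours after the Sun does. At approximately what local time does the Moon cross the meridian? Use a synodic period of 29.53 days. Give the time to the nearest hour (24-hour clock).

21:00

Phase angle: θ = 360°·(10.6 d)/(29.53 d) = 129.2°.
Delay after the Sun = 129.2° / (15°/h) ≈ 8.61 h.
12:00 + 8.61 h ≈ 20:37 → 21:00 to the nearest hour.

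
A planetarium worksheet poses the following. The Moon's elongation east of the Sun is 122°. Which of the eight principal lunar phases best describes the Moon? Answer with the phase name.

waxing gibbous

122° lies in the waxing gibbous sector of the 8-phase cycle.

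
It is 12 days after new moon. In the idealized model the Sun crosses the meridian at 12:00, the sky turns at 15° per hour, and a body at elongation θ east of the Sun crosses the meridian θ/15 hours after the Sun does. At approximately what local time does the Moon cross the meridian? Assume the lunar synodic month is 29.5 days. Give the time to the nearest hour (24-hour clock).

22:00

Phase angle: θ = 360°·(12 d)/(29.5 d) = 146.4°.
Delay after the Sun = 146.4° / (15°/h) ≈ 9.76 h.
12:00 + 9.76 h ≈ 21:46 → 22:00 to the nearest hour.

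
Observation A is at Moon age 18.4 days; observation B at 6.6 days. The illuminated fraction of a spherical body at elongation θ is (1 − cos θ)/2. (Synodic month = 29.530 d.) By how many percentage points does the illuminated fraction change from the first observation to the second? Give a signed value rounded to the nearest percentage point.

θ₁ = 360° × 18.4/29.530 = 224.3°, f₁ = (1 − cos θ₁)/2 = 0.858.
θ₂ = 360° × 6.6/29.530 = 80.5°, f₂ = (1 − cos θ₂)/2 = 0.417.
Change = f₂ − f₁ = -0.441 → -44 percentage points.

-44 percentage points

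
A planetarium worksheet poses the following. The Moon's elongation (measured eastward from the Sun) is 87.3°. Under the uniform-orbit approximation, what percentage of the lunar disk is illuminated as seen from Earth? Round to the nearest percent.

cos 87.3° = 0.047, so f = (1 − 0.047)/2 = 0.476, i.e. 48%.

48%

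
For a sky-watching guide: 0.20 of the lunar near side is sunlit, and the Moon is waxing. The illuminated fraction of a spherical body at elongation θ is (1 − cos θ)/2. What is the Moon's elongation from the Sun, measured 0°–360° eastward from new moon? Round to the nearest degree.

From f = (1 − cos θ)/2: cos θ = 1 − 2×0.20 = 0.600; arccos → 53.1°.
Before full moon the principal value applies: θ = 53.1°.

53°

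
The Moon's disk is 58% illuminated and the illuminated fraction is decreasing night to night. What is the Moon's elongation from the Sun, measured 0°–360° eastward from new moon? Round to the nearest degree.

Invert f = (1 − cos θ)/2 to get cos θ = 1 − 2(0.58) = -0.160, hence θ₀ = arccos -0.160 = 99.2°.
Waning ⇒ past full, so θ = 360° − 99.2° = 260.8°.

261°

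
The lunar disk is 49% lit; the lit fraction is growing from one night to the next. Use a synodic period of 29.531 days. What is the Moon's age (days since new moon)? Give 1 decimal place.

7.3 days

cos θ = 1 − 2f = 0.020, giving a principal value of 88.9°.
Before full moon the principal value applies: θ = 88.9°.
That fraction of the synodic month is 88.9/360 × 29.531 d ≈ 7.29 d.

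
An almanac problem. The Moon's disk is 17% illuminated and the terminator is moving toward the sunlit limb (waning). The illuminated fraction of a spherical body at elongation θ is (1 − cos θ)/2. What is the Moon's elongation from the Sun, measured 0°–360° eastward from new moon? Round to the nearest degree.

cos θ = 1 − 2f = 0.660, giving a principal value of 48.7°.
Since the Moon is past full (waning), take the reflex angle: θ = 360° − 48.7° = 311.3°.

311°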